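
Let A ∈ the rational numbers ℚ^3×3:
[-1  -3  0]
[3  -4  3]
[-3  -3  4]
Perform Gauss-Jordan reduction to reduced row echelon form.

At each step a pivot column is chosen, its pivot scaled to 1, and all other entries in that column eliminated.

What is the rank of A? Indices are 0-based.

[1] R0 /= -1  ⇒  (1, 3, 0)
     R1 -= 3·R0  ⇒  (0, -13, 3)
     R2 -= -3·R0  ⇒  (0, 6, 4)
[2] R1 /= -13  ⇒  (0, 1, -3/13)
     R0 -= 3·R1  ⇒  (1, 0, 9/13)
     R2 -= 6·R1  ⇒  (0, 0, 70/13)
[3] R2 /= 70/13  ⇒  (0, 0, 1)
     R0 -= 9/13·R2  ⇒  (1, 0, 0)
     R1 -= -3/13·R2  ⇒  (0, 1, 0)

rank = 3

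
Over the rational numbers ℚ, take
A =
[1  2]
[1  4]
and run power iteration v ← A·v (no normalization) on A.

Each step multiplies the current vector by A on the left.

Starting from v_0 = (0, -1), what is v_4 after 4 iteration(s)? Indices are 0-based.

v_4 = (-210, -374)

v_0 = (0, -1).
v_1 = A·v_0 = (-2, -4).
v_2 = A·v_1 = (-10, -18).
v_3 = A·v_2 = (-46, -82).
v_4 = A·v_3 = (-210, -374).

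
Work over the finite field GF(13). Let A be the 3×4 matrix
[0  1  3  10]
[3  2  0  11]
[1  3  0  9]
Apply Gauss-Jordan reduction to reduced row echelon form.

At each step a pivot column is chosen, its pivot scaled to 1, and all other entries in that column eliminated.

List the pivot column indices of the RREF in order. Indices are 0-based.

pivot columns: 0, 1, 2

[1] R0 <-> R1
[1] R0 /= 3  ⇒  (1, 5, 0, 8)
     R2 -= 1·R0  ⇒  (0, 11, 0, 1)
[2] R1 /= 1  ⇒  (0, 1, 3, 10)
     R0 -= 5·R1  ⇒  (1, 0, 11, 10)
     R2 -= 11·R1  ⇒  (0, 0, 6, 8)
[3] R2 /= 6  ⇒  (0, 0, 1, 10)
     R0 -= 11·R2  ⇒  (1, 0, 0, 4)
     R1 -= 3·R2  ⇒  (0, 1, 0, 6)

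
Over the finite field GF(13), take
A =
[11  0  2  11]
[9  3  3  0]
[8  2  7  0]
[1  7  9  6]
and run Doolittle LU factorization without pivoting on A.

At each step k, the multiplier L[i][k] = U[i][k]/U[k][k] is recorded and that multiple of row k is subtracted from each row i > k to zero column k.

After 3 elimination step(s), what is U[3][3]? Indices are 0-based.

[col 0] pivot 11
  R1 -= 2*R0 → (0, 3, 12, 4)  (L[1][0] := 2)
  R2 -= 9*R0 → (0, 2, 2, 5)  (L[2][0] := 9)
  R3 -= 6*R0 → (0, 7, 10, 5)  (L[3][0] := 6)
[col 1] pivot 3
  R2 -= 5*R1 → (0, 0, 7, 11)  (L[2][1] := 5)
  R3 -= 11*R1 → (0, 0, 8, 0)  (L[3][1] := 11)
[col 2] pivot 7
  R3 -= 3*R2 → (0, 0, 0, 6)  (L[3][2] := 3)

U[3][3] = 6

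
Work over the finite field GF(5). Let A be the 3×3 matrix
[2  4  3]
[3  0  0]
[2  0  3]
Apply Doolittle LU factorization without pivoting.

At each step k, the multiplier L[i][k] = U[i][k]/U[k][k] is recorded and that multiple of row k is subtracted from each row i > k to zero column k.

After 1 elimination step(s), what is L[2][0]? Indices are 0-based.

k=0: U[0][0]=2
  eliminate (1,0): mult=4, new row 1: (0, 4, 3); set L[1][0]=4
  eliminate (2,0): mult=1, new row 2: (0, 1, 0); set L[2][0]=1

L[2][0] = 1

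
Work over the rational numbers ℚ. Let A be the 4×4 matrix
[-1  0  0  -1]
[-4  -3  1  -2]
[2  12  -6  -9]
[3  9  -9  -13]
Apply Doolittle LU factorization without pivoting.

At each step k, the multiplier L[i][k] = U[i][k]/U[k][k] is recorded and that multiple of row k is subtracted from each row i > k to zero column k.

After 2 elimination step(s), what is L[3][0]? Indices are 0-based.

L[3][0] = -3

[col 0] pivot -1
  R1 -= 4*R0 → (0, -3, 1, 2)  (L[1][0] := 4)
  R2 -= -2*R0 → (0, 12, -6, -11)  (L[2][0] := -2)
  R3 -= -3*R0 → (0, 9, -9, -16)  (L[3][0] := -3)
[col 1] pivot -3
  R2 -= -4*R1 → (0, 0, -2, -3)  (L[2][1] := -4)
  R3 -= -3*R1 → (0, 0, -6, -10)  (L[3][1] := -3)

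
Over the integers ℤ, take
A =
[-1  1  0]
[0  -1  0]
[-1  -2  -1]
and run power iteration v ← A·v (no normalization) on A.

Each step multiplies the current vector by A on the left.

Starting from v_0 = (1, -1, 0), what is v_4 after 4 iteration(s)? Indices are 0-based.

v_0 = (1, -1, 0).
v_1 = A·v_0 = (-2, 1, 1).
v_2 = A·v_1 = (3, -1, -1).
v_3 = A·v_2 = (-4, 1, 0).
v_4 = A·v_3 = (5, -1, 2).

v_4 = (5, -1, 2)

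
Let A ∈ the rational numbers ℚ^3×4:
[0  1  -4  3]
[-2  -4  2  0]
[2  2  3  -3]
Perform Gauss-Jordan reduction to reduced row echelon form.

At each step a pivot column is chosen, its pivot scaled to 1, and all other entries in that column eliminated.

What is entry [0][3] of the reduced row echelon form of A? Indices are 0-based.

pivot(0,0): swap R0↔R1
pivot(0,0)=-2: scale R0 → (1, 2, -1, 0)
  clear (2,0): R2 −= (2)R0 → (0, -2, 5, -3)
pivot(1,1)=1: scale R1 → (0, 1, -4, 3)
  clear (0,1): R0 −= (2)R1 → (1, 0, 7, -6)
  clear (2,1): R2 −= (-2)R1 → (0, 0, -3, 3)
pivot(2,2)=-3: scale R2 → (0, 0, 1, -1)
  clear (0,2): R0 −= (7)R2 → (1, 0, 0, 1)
  clear (1,2): R1 −= (-4)R2 → (0, 1, 0, -1)

M[0][3] = 1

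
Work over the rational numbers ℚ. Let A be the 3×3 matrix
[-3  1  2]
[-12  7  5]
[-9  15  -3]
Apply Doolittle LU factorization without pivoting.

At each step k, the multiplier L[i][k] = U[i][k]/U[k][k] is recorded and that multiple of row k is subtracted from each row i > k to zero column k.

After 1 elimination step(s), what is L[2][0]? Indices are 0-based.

L[2][0] = 3

Step 1: pivot at (0,0) is -3.
  row1 ← row1 − (4)·row0  ⇒  L[1][0]=4, U row1=(0, 3, -3)
  row2 ← row2 − (3)·row0  ⇒  L[2][0]=3, U row2=(0, 12, -9)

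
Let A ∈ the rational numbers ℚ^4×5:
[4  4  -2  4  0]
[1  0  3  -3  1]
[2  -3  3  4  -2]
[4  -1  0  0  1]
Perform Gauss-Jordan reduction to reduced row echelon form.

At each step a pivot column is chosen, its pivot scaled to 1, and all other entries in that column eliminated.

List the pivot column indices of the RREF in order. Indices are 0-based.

[1] R0 /= 4  ⇒  (1, 1, -1/2, 1, 0)
     R1 -= 1·R0  ⇒  (0, -1, 7/2, -4, 1)
     R2 -= 2·R0  ⇒  (0, -5, 4, 2, -2)
     R3 -= 4·R0  ⇒  (0, -5, 2, -4, 1)
[2] R1 /= -1  ⇒  (0, 1, -7/2, 4, -1)
     R0 -= 1·R1  ⇒  (1, 0, 3, -3, 1)
     R2 -= -5·R1  ⇒  (0, 0, -27/2, 22, -7)
     R3 -= -5·R1  ⇒  (0, 0, -31/2, 16, -4)
[3] R2 /= -27/2  ⇒  (0, 0, 1, -44/27, 14/27)
     R0 -= 3·R2  ⇒  (1, 0, 0, 17/9, -5/9)
     R1 -= -7/2·R2  ⇒  (0, 1, 0, -46/27, 22/27)
     R3 -= -31/2·R2  ⇒  (0, 0, 0, -250/27, 109/27)
[4] R3 /= -250/27  ⇒  (0, 0, 0, 1, -109/250)
     R0 -= 17/9·R3  ⇒  (1, 0, 0, 0, 67/250)
     R1 -= -46/27·R3  ⇒  (0, 1, 0, 0, 9/125)
     R2 -= -44/27·R3  ⇒  (0, 0, 1, 0, -24/125)

pivot columns: 0, 1, 2, 3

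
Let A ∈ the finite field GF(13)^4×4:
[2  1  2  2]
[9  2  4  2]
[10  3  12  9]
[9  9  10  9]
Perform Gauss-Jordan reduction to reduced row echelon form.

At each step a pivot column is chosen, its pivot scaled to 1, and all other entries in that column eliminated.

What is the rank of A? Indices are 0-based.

step 1: normalize row 0 (÷2) = (1, 7, 1, 1)
  row 1: subtract 9×row0 = (0, 4, 8, 6)
  row 2: subtract 10×row0 = (0, 11, 2, 12)
  row 3: subtract 9×row0 = (0, 11, 1, 0)
step 2: normalize row 1 (÷4) = (0, 1, 2, 8)
  row 0: subtract 7×row1 = (1, 0, 0, 10)
  row 2: subtract 11×row1 = (0, 0, 6, 2)
  row 3: subtract 11×row1 = (0, 0, 5, 3)
step 3: normalize row 2 (÷6) = (0, 0, 1, 9)
  row 1: subtract 2×row2 = (0, 1, 0, 3)
  row 3: subtract 5×row2 = (0, 0, 0, 10)
step 4: normalize row 3 (÷10) = (0, 0, 0, 1)
  row 0: subtract 10×row3 = (1, 0, 0, 0)
  row 1: subtract 3×row3 = (0, 1, 0, 0)
  row 2: subtract 9×row3 = (0, 0, 1, 0)

rank = 4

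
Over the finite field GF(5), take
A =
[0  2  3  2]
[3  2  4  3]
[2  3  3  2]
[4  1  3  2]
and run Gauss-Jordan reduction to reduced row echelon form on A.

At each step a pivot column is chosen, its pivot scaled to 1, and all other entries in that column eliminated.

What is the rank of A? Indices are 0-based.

rank = 4

pivot(0,0): swap R0↔R1
pivot(0,0)=3: scale R0 → (1, 4, 3, 1)
  clear (2,0): R2 −= (2)R0 → (0, 0, 2, 0)
  clear (3,0): R3 −= (4)R0 → (0, 0, 1, 3)
pivot(1,1)=2: scale R1 → (0, 1, 4, 1)
  clear (0,1): R0 −= (4)R1 → (1, 0, 2, 2)
pivot(2,2)=2: scale R2 → (0, 0, 1, 0)
  clear (0,2): R0 −= (2)R2 → (1, 0, 0, 2)
  clear (1,2): R1 −= (4)R2 → (0, 1, 0, 1)
  clear (3,2): R3 −= (1)R2 → (0, 0, 0, 3)
pivot(3,3)=3: scale R3 → (0, 0, 0, 1)
  clear (0,3): R0 −= (2)R3 → (1, 0, 0, 0)
  clear (1,3): R1 −= (1)R3 → (0, 1, 0, 0)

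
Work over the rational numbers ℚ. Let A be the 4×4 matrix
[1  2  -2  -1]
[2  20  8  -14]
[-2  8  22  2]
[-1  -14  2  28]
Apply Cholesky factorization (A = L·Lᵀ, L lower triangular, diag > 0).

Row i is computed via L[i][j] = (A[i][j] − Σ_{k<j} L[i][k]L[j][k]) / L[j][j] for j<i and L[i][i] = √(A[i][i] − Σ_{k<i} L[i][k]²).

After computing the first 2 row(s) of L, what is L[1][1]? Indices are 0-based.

L[1][1] = 4

Step 1: L[0][0] = √(1) = 1.
  L[1][0] = (2) / L[0][0] = 2.
Step 2: L[1][1] = √(16) = 4.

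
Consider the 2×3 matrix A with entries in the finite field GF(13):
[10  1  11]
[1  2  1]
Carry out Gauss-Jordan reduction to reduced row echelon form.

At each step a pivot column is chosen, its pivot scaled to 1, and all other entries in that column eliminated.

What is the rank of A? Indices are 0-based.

rank = 2

step 1: normalize row 0 (÷10) = (1, 4, 5)
  row 1: subtract 1×row0 = (0, 11, 9)
step 2: normalize row 1 (÷11) = (0, 1, 2)
  row 0: subtract 4×row1 = (1, 0, 10)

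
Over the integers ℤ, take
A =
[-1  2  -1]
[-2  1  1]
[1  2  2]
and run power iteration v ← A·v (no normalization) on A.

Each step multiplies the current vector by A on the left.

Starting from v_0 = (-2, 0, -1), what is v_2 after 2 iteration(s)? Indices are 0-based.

v_0 = (-2, 0, -1).
v_1 = A·v_0 = (3, 3, -4).
v_2 = A·v_1 = (7, -7, 1).

v_2 = (7, -7, 1)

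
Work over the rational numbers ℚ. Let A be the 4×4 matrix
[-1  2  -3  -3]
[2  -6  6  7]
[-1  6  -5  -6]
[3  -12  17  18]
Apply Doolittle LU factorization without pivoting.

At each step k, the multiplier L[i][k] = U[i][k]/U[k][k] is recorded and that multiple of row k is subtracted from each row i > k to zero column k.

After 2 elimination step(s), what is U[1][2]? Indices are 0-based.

U[1][2] = 0

Step 1: pivot at (0,0) is -1.
  row1 ← row1 − (-2)·row0  ⇒  L[1][0]=-2, U row1=(0, -2, 0, 1)
  row2 ← row2 − (1)·row0  ⇒  L[2][0]=1, U row2=(0, 4, -2, -3)
  row3 ← row3 − (-3)·row0  ⇒  L[3][0]=-3, U row3=(0, -6, 8, 9)
Step 2: pivot at (1,1) is -2.
  row2 ← row2 − (-2)·row1  ⇒  L[2][1]=-2, U row2=(0, 0, -2, -1)
  row3 ← row3 − (3)·row1  ⇒  L[3][1]=3, U row3=(0, 0, 8, 6)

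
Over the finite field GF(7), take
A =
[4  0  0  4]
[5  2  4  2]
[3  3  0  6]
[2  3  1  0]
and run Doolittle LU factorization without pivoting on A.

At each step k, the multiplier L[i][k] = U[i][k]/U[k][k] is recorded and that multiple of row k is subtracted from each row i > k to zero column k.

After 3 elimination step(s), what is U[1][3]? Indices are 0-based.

Step 1: pivot at (0,0) is 4.
  row1 ← row1 − (3)·row0  ⇒  L[1][0]=3, U row1=(0, 2, 4, 4)
  row2 ← row2 − (6)·row0  ⇒  L[2][0]=6, U row2=(0, 3, 0, 3)
  row3 ← row3 − (4)·row0  ⇒  L[3][0]=4, U row3=(0, 3, 1, 5)
Step 2: pivot at (1,1) is 2.
  row2 ← row2 − (5)·row1  ⇒  L[2][1]=5, U row2=(0, 0, 1, 4)
  row3 ← row3 − (5)·row1  ⇒  L[3][1]=5, U row3=(0, 0, 2, 6)
Step 3: pivot at (2,2) is 1.
  row3 ← row3 − (2)·row2  ⇒  L[3][2]=2, U row3=(0, 0, 0, 5)

U[1][3] = 4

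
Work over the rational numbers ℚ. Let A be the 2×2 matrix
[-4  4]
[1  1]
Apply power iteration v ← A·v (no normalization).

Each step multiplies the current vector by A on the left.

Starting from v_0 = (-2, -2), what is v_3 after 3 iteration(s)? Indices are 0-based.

v_0 = (-2, -2).
v_1 = A·v_0 = (0, -4).
v_2 = A·v_1 = (-16, -4).
v_3 = A·v_2 = (48, -20).

v_3 = (48, -20)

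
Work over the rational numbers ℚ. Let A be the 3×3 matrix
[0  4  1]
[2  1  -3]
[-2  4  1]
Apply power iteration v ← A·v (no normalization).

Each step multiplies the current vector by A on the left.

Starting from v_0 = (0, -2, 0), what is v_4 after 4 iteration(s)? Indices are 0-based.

v_0 = (0, -2, 0).
v_1 = A·v_0 = (-8, -2, -8).
v_2 = A·v_1 = (-16, 6, 0).
v_3 = A·v_2 = (24, -26, 56).
v_4 = A·v_3 = (-48, -146, -96).

v_4 = (-48, -146, -96)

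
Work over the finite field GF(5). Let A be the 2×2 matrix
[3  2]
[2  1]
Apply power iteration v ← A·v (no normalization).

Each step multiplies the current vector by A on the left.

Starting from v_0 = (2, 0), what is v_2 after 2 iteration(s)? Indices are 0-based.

v_0 = (2, 0).
v_1 = A·v_0 = (1, 4).
v_2 = A·v_1 = (1, 1).

v_2 = (1, 1)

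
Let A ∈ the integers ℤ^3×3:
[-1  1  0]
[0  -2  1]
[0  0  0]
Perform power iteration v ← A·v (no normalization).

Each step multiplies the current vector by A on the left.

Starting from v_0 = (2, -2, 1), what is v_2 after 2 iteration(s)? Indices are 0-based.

v_0 = (2, -2, 1).
v_1 = A·v_0 = (-4, 5, 0).
v_2 = A·v_1 = (9, -10, 0).

v_2 = (9, -10, 0)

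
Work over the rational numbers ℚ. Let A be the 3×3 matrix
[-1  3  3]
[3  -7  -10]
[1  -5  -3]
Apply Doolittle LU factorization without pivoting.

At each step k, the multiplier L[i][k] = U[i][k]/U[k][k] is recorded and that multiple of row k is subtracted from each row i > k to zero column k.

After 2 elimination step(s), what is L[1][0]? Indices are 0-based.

Step 1: pivot at (0,0) is -1.
  row1 ← row1 − (-3)·row0  ⇒  L[1][0]=-3, U row1=(0, 2, -1)
  row2 ← row2 − (-1)·row0  ⇒  L[2][0]=-1, U row2=(0, -2, 0)
Step 2: pivot at (1,1) is 2.
  row2 ← row2 − (-1)·row1  ⇒  L[2][1]=-1, U row2=(0, 0, -1)

L[1][0] = -3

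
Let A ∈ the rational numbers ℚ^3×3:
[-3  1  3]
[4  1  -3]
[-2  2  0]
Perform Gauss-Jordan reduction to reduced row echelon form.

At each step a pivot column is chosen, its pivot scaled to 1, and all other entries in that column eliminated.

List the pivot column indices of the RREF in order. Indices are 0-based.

step 1: normalize row 0 (÷-3) = (1, -1/3, -1)
  row 1: subtract 4×row0 = (0, 7/3, 1)
  row 2: subtract -2×row0 = (0, 4/3, -2)
step 2: normalize row 1 (÷7/3) = (0, 1, 3/7)
  row 0: subtract -1/3×row1 = (1, 0, -6/7)
  row 2: subtract 4/3×row1 = (0, 0, -18/7)
step 3: normalize row 2 (÷-18/7) = (0, 0, 1)
  row 0: subtract -6/7×row2 = (1, 0, 0)
  row 1: subtract 3/7×row2 = (0, 1, 0)

pivot columns: 0, 1, 2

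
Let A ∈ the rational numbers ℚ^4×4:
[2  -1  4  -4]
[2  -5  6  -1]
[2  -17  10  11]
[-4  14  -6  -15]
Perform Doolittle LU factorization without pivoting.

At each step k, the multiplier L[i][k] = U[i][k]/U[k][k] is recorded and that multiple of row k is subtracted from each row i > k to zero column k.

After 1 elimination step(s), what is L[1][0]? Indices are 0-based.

Step 1: pivot at (0,0) is 2.
  row1 ← row1 − (1)·row0  ⇒  L[1][0]=1, U row1=(0, -4, 2, 3)
  row2 ← row2 − (1)·row0  ⇒  L[2][0]=1, U row2=(0, -16, 6, 15)
  row3 ← row3 − (-2)·row0  ⇒  L[3][0]=-2, U row3=(0, 12, 2, -23)

L[1][0] = 1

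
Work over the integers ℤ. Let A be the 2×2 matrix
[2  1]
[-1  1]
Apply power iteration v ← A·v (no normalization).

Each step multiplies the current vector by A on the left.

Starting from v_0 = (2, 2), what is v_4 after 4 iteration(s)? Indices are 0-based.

v_0 = (2, 2).
v_1 = A·v_0 = (6, 0).
v_2 = A·v_1 = (12, -6).
v_3 = A·v_2 = (18, -18).
v_4 = A·v_3 = (18, -36).

v_4 = (18, -36)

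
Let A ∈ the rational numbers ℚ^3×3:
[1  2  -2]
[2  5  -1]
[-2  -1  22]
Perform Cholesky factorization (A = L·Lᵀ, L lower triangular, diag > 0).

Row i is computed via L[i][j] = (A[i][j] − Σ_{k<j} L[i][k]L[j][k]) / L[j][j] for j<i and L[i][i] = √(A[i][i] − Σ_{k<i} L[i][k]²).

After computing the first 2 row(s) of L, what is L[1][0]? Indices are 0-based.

L[1][0] = 2

Step 1: L[0][0] = √(1) = 1.
  L[1][0] = (2) / L[0][0] = 2.
Step 2: L[1][1] = √(1) = 1.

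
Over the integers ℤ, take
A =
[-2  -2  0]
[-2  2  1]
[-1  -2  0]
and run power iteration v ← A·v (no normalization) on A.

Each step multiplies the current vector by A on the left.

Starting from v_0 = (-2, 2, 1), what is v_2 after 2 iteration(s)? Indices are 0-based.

v_2 = (-18, 16, -18)

v_0 = (-2, 2, 1).
v_1 = A·v_0 = (0, 9, -2).
v_2 = A·v_1 = (-18, 16, -18).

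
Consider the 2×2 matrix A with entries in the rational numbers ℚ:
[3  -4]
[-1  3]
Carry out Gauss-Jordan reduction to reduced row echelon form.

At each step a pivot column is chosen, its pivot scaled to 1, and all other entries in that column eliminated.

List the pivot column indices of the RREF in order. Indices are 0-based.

pivot(0,0)=3: scale R0 → (1, -4/3)
  clear (1,0): R1 −= (-1)R0 → (0, 5/3)
pivot(1,1)=5/3: scale R1 → (0, 1)
  clear (0,1): R0 −= (-4/3)R1 → (1, 0)

pivot columns: 0, 1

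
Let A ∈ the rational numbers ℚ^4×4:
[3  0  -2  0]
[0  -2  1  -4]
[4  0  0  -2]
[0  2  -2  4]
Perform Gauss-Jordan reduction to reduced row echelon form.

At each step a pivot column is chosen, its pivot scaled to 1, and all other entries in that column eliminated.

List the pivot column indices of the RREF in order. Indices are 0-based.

pivot(0,0)=3: scale R0 → (1, 0, -2/3, 0)
  clear (2,0): R2 −= (4)R0 → (0, 0, 8/3, -2)
pivot(1,1)=-2: scale R1 → (0, 1, -1/2, 2)
  clear (3,1): R3 −= (2)R1 → (0, 0, -1, 0)
pivot(2,2)=8/3: scale R2 → (0, 0, 1, -3/4)
  clear (0,2): R0 −= (-2/3)R2 → (1, 0, 0, -1/2)
  clear (1,2): R1 −= (-1/2)R2 → (0, 1, 0, 13/8)
  clear (3,2): R3 −= (-1)R2 → (0, 0, 0, -3/4)
pivot(3,3)=-3/4: scale R3 → (0, 0, 0, 1)
  clear (0,3): R0 −= (-1/2)R3 → (1, 0, 0, 0)
  clear (1,3): R1 −= (13/8)R3 → (0, 1, 0, 0)
  clear (2,3): R2 −= (-3/4)R3 → (0, 0, 1, 0)

pivot columns: 0, 1, 2, 3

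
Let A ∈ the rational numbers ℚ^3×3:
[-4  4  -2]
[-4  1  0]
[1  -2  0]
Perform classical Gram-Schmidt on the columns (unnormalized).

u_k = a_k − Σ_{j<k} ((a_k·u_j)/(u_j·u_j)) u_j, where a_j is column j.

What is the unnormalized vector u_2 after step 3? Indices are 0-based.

Step 1: u_0 = a_0 = (-4, -4, 1).
Step 2: u_1 = a_1 − (-2/3)·u_0 = (4/3, -5/3, -4/3).
Step 3: u_2 = a_2 − (8/33)·u_0 − (-8/19)·u_1 = (-98/209, 56/209, -168/209).

u_2 = (-98/209, 56/209, -168/209)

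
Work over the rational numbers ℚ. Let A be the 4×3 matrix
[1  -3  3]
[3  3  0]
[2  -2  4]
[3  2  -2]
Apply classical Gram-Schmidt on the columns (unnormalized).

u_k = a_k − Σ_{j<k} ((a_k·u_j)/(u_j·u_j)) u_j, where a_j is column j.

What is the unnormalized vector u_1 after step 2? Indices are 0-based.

Step 1: u_0 = a_0 = (1, 3, 2, 3).
Step 2: u_1 = a_1 − (8/23)·u_0 = (-77/23, 45/23, -62/23, 22/23).

u_1 = (-77/23, 45/23, -62/23, 22/23)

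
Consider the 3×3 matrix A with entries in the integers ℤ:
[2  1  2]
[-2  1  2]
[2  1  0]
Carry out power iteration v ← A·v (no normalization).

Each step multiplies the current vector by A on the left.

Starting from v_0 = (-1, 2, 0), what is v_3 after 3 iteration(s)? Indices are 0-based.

v_0 = (-1, 2, 0).
v_1 = A·v_0 = (0, 4, 0).
v_2 = A·v_1 = (4, 4, 4).
v_3 = A·v_2 = (20, 4, 12).

v_3 = (20, 4, 12)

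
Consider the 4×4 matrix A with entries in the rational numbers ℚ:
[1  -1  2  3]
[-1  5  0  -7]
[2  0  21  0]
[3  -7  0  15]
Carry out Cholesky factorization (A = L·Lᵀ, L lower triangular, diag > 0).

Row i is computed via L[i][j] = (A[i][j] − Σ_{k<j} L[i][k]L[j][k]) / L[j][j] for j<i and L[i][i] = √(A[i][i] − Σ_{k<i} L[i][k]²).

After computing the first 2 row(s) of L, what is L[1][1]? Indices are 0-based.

L[1][1] = 2

Step 1: L[0][0] = √(1) = 1.
  L[1][0] = (-1) / L[0][0] = -1.
Step 2: L[1][1] = √(4) = 2.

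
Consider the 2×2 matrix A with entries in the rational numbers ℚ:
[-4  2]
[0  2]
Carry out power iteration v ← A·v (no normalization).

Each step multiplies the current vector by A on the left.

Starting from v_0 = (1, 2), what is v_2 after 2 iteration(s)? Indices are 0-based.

v_0 = (1, 2).
v_1 = A·v_0 = (0, 4).
v_2 = A·v_1 = (8, 8).

v_2 = (8, 8)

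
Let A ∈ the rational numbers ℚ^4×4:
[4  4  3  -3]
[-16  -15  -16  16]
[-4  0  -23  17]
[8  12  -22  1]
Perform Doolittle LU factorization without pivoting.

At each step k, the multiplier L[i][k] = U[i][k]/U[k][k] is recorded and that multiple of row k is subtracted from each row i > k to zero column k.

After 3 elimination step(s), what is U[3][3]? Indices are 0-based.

k=0: U[0][0]=4
  eliminate (1,0): mult=-4, new row 1: (0, 1, -4, 4); set L[1][0]=-4
  eliminate (2,0): mult=-1, new row 2: (0, 4, -20, 14); set L[2][0]=-1
  eliminate (3,0): mult=2, new row 3: (0, 4, -28, 7); set L[3][0]=2
k=1: U[1][1]=1
  eliminate (2,1): mult=4, new row 2: (0, 0, -4, -2); set L[2][1]=4
  eliminate (3,1): mult=4, new row 3: (0, 0, -12, -9); set L[3][1]=4
k=2: U[2][2]=-4
  eliminate (3,2): mult=3, new row 3: (0, 0, 0, -3); set L[3][2]=3

U[3][3] = -3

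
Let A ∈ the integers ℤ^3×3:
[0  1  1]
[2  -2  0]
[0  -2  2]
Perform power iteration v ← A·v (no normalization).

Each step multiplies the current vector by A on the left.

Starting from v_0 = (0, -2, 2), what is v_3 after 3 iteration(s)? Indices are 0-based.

v_0 = (0, -2, 2).
v_1 = A·v_0 = (0, 4, 8).
v_2 = A·v_1 = (12, -8, 8).
v_3 = A·v_2 = (0, 40, 32).

v_3 = (0, 40, 32)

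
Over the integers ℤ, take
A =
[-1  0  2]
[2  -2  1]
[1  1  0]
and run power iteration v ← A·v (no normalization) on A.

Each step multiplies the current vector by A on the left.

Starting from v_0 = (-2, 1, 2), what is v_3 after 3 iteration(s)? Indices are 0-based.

v_0 = (-2, 1, 2).
v_1 = A·v_0 = (6, -4, -1).
v_2 = A·v_1 = (-8, 19, 2).
v_3 = A·v_2 = (12, -52, 11).

v_3 = (12, -52, 11)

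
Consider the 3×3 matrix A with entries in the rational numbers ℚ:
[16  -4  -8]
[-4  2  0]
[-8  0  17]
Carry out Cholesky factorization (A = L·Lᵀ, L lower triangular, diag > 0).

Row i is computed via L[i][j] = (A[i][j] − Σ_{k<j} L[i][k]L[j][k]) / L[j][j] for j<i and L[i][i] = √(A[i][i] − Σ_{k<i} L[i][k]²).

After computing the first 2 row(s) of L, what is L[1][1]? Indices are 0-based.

L[1][1] = 1

Step 1: L[0][0] = √(16) = 4.
  L[1][0] = (-4) / L[0][0] = -1.
Step 2: L[1][1] = √(1) = 1.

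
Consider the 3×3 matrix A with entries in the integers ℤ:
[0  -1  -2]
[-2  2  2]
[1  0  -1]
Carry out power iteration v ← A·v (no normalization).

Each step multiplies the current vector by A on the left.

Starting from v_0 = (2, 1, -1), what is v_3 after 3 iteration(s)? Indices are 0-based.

v_0 = (2, 1, -1).
v_1 = A·v_0 = (1, -4, 3).
v_2 = A·v_1 = (-2, -4, -2).
v_3 = A·v_2 = (8, -8, 0).

v_3 = (8, -8, 0)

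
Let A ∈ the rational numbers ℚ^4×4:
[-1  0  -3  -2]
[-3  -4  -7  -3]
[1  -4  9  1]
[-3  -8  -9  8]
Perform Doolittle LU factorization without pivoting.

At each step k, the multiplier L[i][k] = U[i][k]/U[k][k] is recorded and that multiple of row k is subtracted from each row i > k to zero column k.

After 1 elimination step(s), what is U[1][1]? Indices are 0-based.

Step 1: pivot at (0,0) is -1.
  row1 ← row1 − (3)·row0  ⇒  L[1][0]=3, U row1=(0, -4, 2, 3)
  row2 ← row2 − (-1)·row0  ⇒  L[2][0]=-1, U row2=(0, -4, 6, -1)
  row3 ← row3 − (3)·row0  ⇒  L[3][0]=3, U row3=(0, -8, 0, 14)

U[1][1] = -4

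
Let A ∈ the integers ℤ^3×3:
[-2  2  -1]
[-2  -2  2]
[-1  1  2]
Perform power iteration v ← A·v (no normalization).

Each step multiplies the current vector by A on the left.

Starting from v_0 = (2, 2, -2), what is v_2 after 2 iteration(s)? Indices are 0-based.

v_0 = (2, 2, -2).
v_1 = A·v_0 = (2, -12, -4).
v_2 = A·v_1 = (-24, 12, -22).

v_2 = (-24, 12, -22)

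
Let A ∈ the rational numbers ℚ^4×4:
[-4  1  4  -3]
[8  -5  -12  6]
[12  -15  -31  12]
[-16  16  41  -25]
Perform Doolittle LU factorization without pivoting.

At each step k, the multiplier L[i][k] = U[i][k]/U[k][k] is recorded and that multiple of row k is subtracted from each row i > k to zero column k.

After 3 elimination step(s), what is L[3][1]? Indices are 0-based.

k=0: U[0][0]=-4
  eliminate (1,0): mult=-2, new row 1: (0, -3, -4, 0); set L[1][0]=-2
  eliminate (2,0): mult=-3, new row 2: (0, -12, -19, 3); set L[2][0]=-3
  eliminate (3,0): mult=4, new row 3: (0, 12, 25, -13); set L[3][0]=4
k=1: U[1][1]=-3
  eliminate (2,1): mult=4, new row 2: (0, 0, -3, 3); set L[2][1]=4
  eliminate (3,1): mult=-4, new row 3: (0, 0, 9, -13); set L[3][1]=-4
k=2: U[2][2]=-3
  eliminate (3,2): mult=-3, new row 3: (0, 0, 0, -4); set L[3][2]=-3

L[3][1] = -4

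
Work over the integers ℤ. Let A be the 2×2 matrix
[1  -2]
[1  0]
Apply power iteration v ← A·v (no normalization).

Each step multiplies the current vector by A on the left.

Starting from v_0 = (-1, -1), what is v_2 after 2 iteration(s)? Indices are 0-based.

v_2 = (3, 1)

v_0 = (-1, -1).
v_1 = A·v_0 = (1, -1).
v_2 = A·v_1 = (3, 1).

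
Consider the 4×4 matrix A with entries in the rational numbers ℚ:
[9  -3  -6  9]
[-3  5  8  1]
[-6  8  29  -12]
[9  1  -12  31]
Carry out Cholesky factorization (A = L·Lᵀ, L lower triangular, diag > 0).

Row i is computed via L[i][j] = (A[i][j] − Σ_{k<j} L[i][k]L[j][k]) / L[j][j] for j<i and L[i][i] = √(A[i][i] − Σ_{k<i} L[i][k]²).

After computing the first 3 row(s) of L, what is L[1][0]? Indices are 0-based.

L[1][0] = -1

Step 1: L[0][0] = √(9) = 3.
  L[1][0] = (-3) / L[0][0] = -1.
Step 2: L[1][1] = √(4) = 2.
  L[2][0] = (-6) / L[0][0] = -2.
  L[2][1] = (6) / L[1][1] = 3.
Step 3: L[2][2] = √(16) = 4.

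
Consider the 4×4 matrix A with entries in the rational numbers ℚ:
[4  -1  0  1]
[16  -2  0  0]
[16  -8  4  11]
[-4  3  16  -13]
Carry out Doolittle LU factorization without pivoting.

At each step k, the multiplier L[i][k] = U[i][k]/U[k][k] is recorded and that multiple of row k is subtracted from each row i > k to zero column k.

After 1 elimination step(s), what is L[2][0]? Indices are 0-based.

L[2][0] = 4

[col 0] pivot 4
  R1 -= 4*R0 → (0, 2, 0, -4)  (L[1][0] := 4)
  R2 -= 4*R0 → (0, -4, 4, 7)  (L[2][0] := 4)
  R3 -= -1*R0 → (0, 2, 16, -12)  (L[3][0] := -1)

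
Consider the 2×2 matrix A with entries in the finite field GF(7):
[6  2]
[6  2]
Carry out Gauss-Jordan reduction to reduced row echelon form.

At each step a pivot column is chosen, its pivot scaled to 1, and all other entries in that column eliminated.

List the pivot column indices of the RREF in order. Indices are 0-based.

pivot columns: 0

[1] R0 /= 6  ⇒  (1, 5)
     R1 -= 6·R0  ⇒  (0, 0)
column 1 empty below row 1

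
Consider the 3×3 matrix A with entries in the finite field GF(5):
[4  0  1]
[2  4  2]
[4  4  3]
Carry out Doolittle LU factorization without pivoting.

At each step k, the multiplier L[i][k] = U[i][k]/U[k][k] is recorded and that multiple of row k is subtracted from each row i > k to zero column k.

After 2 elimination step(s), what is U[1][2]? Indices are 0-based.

Step 1: pivot at (0,0) is 4.
  row1 ← row1 − (3)·row0  ⇒  L[1][0]=3, U row1=(0, 4, 4)
  row2 ← row2 − (1)·row0  ⇒  L[2][0]=1, U row2=(0, 4, 2)
Step 2: pivot at (1,1) is 4.
  row2 ← row2 − (1)·row1  ⇒  L[2][1]=1, U row2=(0, 0, 3)

U[1][2] = 4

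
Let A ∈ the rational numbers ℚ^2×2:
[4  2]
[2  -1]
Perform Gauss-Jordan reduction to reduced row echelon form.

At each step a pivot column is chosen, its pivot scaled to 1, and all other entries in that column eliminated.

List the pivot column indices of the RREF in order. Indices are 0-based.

[1] R0 /= 4  ⇒  (1, 1/2)
     R1 -= 2·R0  ⇒  (0, -2)
[2] R1 /= -2  ⇒  (0, 1)
     R0 -= 1/2·R1  ⇒  (1, 0)

pivot columns: 0, 1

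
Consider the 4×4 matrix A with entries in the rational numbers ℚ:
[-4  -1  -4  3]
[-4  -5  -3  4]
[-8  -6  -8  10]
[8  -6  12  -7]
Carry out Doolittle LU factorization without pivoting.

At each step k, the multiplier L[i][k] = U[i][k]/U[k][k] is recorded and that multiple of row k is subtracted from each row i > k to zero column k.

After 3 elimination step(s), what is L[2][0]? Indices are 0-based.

L[2][0] = 2

k=0: U[0][0]=-4
  eliminate (1,0): mult=1, new row 1: (0, -4, 1, 1); set L[1][0]=1
  eliminate (2,0): mult=2, new row 2: (0, -4, 0, 4); set L[2][0]=2
  eliminate (3,0): mult=-2, new row 3: (0, -8, 4, -1); set L[3][0]=-2
k=1: U[1][1]=-4
  eliminate (2,1): mult=1, new row 2: (0, 0, -1, 3); set L[2][1]=1
  eliminate (3,1): mult=2, new row 3: (0, 0, 2, -3); set L[3][1]=2
k=2: U[2][2]=-1
  eliminate (3,2): mult=-2, new row 3: (0, 0, 0, 3); set L[3][2]=-2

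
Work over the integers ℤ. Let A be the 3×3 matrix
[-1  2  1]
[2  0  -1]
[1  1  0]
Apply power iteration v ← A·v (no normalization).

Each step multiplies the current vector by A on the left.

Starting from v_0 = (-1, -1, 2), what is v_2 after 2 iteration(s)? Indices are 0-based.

v_2 = (-11, 4, -3)

v_0 = (-1, -1, 2).
v_1 = A·v_0 = (1, -4, -2).
v_2 = A·v_1 = (-11, 4, -3).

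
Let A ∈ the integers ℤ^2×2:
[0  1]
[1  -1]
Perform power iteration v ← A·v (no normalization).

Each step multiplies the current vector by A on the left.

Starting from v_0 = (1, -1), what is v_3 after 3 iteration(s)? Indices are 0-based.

v_3 = (-3, 5)

v_0 = (1, -1).
v_1 = A·v_0 = (-1, 2).
v_2 = A·v_1 = (2, -3).
v_3 = A·v_2 = (-3, 5).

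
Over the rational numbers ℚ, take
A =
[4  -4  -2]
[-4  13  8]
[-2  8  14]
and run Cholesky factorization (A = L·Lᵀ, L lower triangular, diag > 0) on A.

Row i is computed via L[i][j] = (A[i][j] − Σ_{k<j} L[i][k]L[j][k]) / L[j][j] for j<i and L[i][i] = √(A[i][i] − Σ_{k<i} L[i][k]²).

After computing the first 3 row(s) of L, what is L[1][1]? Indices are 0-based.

Step 1: L[0][0] = √(4) = 2.
  L[1][0] = (-4) / L[0][0] = -2.
Step 2: L[1][1] = √(9) = 3.
  L[2][0] = (-2) / L[0][0] = -1.
  L[2][1] = (6) / L[1][1] = 2.
Step 3: L[2][2] = √(9) = 3.

L[1][1] = 3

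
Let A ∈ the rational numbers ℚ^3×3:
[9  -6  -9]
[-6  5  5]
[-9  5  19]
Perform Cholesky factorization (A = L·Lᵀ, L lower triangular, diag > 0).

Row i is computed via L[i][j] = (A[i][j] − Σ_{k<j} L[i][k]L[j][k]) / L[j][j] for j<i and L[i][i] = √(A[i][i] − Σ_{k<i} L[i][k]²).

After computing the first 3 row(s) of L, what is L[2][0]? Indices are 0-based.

Step 1: L[0][0] = √(9) = 3.
  L[1][0] = (-6) / L[0][0] = -2.
Step 2: L[1][1] = √(1) = 1.
  L[2][0] = (-9) / L[0][0] = -3.
  L[2][1] = (-1) / L[1][1] = -1.
Step 3: L[2][2] = √(9) = 3.

L[2][0] = -3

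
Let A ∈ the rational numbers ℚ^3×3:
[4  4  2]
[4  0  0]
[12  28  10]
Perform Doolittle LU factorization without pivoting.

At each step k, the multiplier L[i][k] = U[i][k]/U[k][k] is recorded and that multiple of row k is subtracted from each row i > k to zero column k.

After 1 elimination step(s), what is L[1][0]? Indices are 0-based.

Step 1: pivot at (0,0) is 4.
  row1 ← row1 − (1)·row0  ⇒  L[1][0]=1, U row1=(0, -4, -2)
  row2 ← row2 − (3)·row0  ⇒  L[2][0]=3, U row2=(0, 16, 4)

L[1][0] = 1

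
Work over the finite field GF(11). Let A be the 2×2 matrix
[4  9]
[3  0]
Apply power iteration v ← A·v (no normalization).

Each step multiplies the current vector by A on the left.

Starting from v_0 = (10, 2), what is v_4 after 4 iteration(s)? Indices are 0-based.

v_4 = (9, 8)

v_0 = (10, 2).
v_1 = A·v_0 = (3, 8).
v_2 = A·v_1 = (7, 9).
v_3 = A·v_2 = (10, 10).
v_4 = A·v_3 = (9, 8).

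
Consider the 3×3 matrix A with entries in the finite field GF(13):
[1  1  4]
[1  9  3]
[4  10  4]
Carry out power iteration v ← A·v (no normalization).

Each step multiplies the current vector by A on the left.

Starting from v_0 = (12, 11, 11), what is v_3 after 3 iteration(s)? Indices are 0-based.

v_0 = (12, 11, 11).
v_1 = A·v_0 = (2, 1, 7).
v_2 = A·v_1 = (5, 6, 7).
v_3 = A·v_2 = (0, 2, 4).

v_3 = (0, 2, 4)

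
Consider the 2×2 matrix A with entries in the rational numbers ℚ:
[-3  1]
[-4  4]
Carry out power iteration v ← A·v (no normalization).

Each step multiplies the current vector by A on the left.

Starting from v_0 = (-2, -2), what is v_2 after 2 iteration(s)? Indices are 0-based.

v_0 = (-2, -2).
v_1 = A·v_0 = (4, 0).
v_2 = A·v_1 = (-12, -16).

v_2 = (-12, -16)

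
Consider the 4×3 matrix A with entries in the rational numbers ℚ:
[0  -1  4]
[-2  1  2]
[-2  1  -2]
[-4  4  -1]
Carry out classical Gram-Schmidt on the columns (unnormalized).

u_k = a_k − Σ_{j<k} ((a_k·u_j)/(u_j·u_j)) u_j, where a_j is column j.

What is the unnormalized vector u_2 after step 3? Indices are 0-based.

Step 1: u_0 = a_0 = (0, -2, -2, -4).
Step 2: u_1 = a_1 − (-5/6)·u_0 = (-1, -2/3, -2/3, 2/3).
Step 3: u_2 = a_2 − (1/6)·u_0 − (-2)·u_1 = (2, 1, -3, 1).

u_2 = (2, 1, -3, 1)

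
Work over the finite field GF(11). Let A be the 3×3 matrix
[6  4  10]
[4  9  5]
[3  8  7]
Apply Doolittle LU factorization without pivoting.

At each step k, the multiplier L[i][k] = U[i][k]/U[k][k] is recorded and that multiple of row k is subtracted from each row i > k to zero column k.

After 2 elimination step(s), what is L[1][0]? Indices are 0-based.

Step 1: pivot at (0,0) is 6.
  row1 ← row1 − (8)·row0  ⇒  L[1][0]=8, U row1=(0, 10, 2)
  row2 ← row2 − (6)·row0  ⇒  L[2][0]=6, U row2=(0, 6, 2)
Step 2: pivot at (1,1) is 10.
  row2 ← row2 − (5)·row1  ⇒  L[2][1]=5, U row2=(0, 0, 3)

L[1][0] = 8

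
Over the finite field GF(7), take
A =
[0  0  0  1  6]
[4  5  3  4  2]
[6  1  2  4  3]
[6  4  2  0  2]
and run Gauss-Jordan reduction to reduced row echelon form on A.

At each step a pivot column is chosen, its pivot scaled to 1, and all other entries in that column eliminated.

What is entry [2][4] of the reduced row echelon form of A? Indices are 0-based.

M[2][4] = 0

pivot(0,0): swap R0↔R1
pivot(0,0)=4: scale R0 → (1, 3, 6, 1, 4)
  clear (2,0): R2 −= (6)R0 → (0, 4, 1, 5, 0)
  clear (3,0): R3 −= (6)R0 → (0, 0, 1, 1, 6)
pivot(1,1): swap R1↔R2
pivot(1,1)=4: scale R1 → (0, 1, 2, 3, 0)
  clear (0,1): R0 −= (3)R1 → (1, 0, 0, 6, 4)
pivot(2,2): swap R2↔R3
pivot(2,2)=1: scale R2 → (0, 0, 1, 1, 6)
  clear (1,2): R1 −= (2)R2 → (0, 1, 0, 1, 2)
pivot(3,3)=1: scale R3 → (0, 0, 0, 1, 6)
  clear (0,3): R0 −= (6)R3 → (1, 0, 0, 0, 3)
  clear (1,3): R1 −= (1)R3 → (0, 1, 0, 0, 3)
  clear (2,3): R2 −= (1)R3 → (0, 0, 1, 0, 0)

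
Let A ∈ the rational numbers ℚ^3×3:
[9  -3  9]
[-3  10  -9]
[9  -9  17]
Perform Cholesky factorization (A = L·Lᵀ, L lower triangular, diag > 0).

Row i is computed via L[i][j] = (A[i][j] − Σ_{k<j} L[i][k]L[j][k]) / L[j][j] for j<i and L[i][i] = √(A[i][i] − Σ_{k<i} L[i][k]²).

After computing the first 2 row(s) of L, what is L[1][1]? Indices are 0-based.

L[1][1] = 3

Step 1: L[0][0] = √(9) = 3.
  L[1][0] = (-3) / L[0][0] = -1.
Step 2: L[1][1] = √(9) = 3.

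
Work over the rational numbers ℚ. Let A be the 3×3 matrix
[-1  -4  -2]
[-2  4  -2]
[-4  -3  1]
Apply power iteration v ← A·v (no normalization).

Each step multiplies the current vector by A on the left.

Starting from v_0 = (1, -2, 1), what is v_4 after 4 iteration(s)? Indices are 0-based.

v_0 = (1, -2, 1).
v_1 = A·v_0 = (5, -12, 3).
v_2 = A·v_1 = (37, -64, 19).
v_3 = A·v_2 = (181, -368, 63).
v_4 = A·v_3 = (1165, -1960, 443).

v_4 = (1165, -1960, 443)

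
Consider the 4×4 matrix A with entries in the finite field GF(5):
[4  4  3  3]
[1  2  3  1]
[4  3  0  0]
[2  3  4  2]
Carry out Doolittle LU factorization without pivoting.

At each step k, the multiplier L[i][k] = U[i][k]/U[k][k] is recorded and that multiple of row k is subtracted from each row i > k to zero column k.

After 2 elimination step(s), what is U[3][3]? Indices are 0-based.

U[3][3] = 4

Step 1: pivot at (0,0) is 4.
  row1 ← row1 − (4)·row0  ⇒  L[1][0]=4, U row1=(0, 1, 1, 4)
  row2 ← row2 − (1)·row0  ⇒  L[2][0]=1, U row2=(0, 4, 2, 2)
  row3 ← row3 − (3)·row0  ⇒  L[3][0]=3, U row3=(0, 1, 0, 3)
Step 2: pivot at (1,1) is 1.
  row2 ← row2 − (4)·row1  ⇒  L[2][1]=4, U row2=(0, 0, 3, 1)
  row3 ← row3 − (1)·row1  ⇒  L[3][1]=1, U row3=(0, 0, 4, 4)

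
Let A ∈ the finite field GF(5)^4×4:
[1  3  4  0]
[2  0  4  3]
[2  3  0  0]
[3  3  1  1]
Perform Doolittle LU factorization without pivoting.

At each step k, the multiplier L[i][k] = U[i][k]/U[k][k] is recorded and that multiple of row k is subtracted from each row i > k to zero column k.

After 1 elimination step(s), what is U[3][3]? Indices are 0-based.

k=0: U[0][0]=1
  eliminate (1,0): mult=2, new row 1: (0, 4, 1, 3); set L[1][0]=2
  eliminate (2,0): mult=2, new row 2: (0, 2, 2, 0); set L[2][0]=2
  eliminate (3,0): mult=3, new row 3: (0, 4, 4, 1); set L[3][0]=3

U[3][3] = 1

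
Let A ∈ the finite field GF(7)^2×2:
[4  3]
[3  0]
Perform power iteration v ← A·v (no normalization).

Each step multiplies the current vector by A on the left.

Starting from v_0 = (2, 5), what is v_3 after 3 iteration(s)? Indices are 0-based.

v_3 = (3, 1)

v_0 = (2, 5).
v_1 = A·v_0 = (2, 6).
v_2 = A·v_1 = (5, 6).
v_3 = A·v_2 = (3, 1).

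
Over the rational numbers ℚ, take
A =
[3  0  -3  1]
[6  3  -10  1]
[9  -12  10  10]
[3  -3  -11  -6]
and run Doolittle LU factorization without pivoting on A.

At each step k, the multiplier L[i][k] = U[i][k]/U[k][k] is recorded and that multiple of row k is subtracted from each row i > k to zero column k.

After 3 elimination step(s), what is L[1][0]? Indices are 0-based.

Step 1: pivot at (0,0) is 3.
  row1 ← row1 − (2)·row0  ⇒  L[1][0]=2, U row1=(0, 3, -4, -1)
  row2 ← row2 − (3)·row0  ⇒  L[2][0]=3, U row2=(0, -12, 19, 7)
  row3 ← row3 − (1)·row0  ⇒  L[3][0]=1, U row3=(0, -3, -8, -7)
Step 2: pivot at (1,1) is 3.
  row2 ← row2 − (-4)·row1  ⇒  L[2][1]=-4, U row2=(0, 0, 3, 3)
  row3 ← row3 − (-1)·row1  ⇒  L[3][1]=-1, U row3=(0, 0, -12, -8)
Step 3: pivot at (2,2) is 3.
  row3 ← row3 − (-4)·row2  ⇒  L[3][2]=-4, U row3=(0, 0, 0, 4)

L[1][0] = 2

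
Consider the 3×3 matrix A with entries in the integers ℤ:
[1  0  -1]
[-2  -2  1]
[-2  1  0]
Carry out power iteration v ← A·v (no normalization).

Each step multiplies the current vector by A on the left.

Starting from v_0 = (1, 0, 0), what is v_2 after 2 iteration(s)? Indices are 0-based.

v_0 = (1, 0, 0).
v_1 = A·v_0 = (1, -2, -2).
v_2 = A·v_1 = (3, 0, -4).

v_2 = (3, 0, -4)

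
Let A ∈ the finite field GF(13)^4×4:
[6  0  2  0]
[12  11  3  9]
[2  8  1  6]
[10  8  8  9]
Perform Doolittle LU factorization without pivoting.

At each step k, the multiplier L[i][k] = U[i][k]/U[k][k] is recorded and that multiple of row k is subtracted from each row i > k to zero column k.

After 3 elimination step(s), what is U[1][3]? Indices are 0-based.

U[1][3] = 9

Step 1: pivot at (0,0) is 6.
  row1 ← row1 − (2)·row0  ⇒  L[1][0]=2, U row1=(0, 11, 12, 9)
  row2 ← row2 − (9)·row0  ⇒  L[2][0]=9, U row2=(0, 8, 9, 6)
  row3 ← row3 − (6)·row0  ⇒  L[3][0]=6, U row3=(0, 8, 9, 9)
Step 2: pivot at (1,1) is 11.
  row2 ← row2 − (9)·row1  ⇒  L[2][1]=9, U row2=(0, 0, 5, 3)
  row3 ← row3 − (9)·row1  ⇒  L[3][1]=9, U row3=(0, 0, 5, 6)
Step 3: pivot at (2,2) is 5.
  row3 ← row3 − (1)·row2  ⇒  L[3][2]=1, U row3=(0, 0, 0, 3)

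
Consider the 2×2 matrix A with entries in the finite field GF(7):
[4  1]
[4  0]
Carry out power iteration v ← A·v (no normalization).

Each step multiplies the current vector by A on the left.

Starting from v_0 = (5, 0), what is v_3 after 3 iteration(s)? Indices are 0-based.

v_3 = (4, 1)

v_0 = (5, 0).
v_1 = A·v_0 = (6, 6).
v_2 = A·v_1 = (2, 3).
v_3 = A·v_2 = (4, 1).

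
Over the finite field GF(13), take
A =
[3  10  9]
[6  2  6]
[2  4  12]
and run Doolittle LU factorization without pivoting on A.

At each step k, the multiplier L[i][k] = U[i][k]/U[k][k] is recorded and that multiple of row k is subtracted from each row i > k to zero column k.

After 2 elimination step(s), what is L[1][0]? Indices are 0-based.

L[1][0] = 2

[col 0] pivot 3
  R1 -= 2*R0 → (0, 8, 1)  (L[1][0] := 2)
  R2 -= 5*R0 → (0, 6, 6)  (L[2][0] := 5)
[col 1] pivot 8
  R2 -= 4*R1 → (0, 0, 2)  (L[2][1] := 4)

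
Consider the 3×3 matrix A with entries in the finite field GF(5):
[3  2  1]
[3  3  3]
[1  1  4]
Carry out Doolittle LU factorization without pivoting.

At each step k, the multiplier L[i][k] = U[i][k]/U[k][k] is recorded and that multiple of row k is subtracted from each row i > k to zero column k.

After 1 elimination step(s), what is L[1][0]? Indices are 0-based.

k=0: U[0][0]=3
  eliminate (1,0): mult=1, new row 1: (0, 1, 2); set L[1][0]=1
  eliminate (2,0): mult=2, new row 2: (0, 2, 2); set L[2][0]=2

L[1][0] = 1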